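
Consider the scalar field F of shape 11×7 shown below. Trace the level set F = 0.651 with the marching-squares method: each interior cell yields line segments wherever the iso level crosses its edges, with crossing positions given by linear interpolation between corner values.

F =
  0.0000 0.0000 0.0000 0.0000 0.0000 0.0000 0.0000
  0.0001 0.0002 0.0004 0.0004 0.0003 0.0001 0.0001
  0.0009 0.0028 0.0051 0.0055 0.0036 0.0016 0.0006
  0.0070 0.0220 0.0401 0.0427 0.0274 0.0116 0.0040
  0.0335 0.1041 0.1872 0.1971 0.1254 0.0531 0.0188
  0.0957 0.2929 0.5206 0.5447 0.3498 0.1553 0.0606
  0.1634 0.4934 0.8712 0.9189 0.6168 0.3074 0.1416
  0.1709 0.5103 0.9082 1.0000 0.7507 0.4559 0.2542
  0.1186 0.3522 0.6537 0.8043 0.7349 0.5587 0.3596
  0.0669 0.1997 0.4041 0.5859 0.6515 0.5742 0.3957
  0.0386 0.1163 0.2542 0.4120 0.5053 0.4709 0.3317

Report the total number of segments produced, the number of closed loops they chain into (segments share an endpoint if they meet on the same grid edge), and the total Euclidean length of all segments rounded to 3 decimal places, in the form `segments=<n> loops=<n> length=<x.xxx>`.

cell (5,1): code 0100 → (5.372,2.000)–(6.000,1.417)
cell (5,2): code 1100 → (5.284,3.000)–(5.372,2.000)
cell (5,3): code 1000 → (6.000,3.887)–(5.284,3.000)
cell (6,1): code 0110 → (6.000,1.417)–(7.000,1.354)
cell (6,3): code 1101 → (6.255,4.000)–(6.000,3.887)
cell (6,4): code 1000 → (7.000,4.338)–(6.255,4.000)
cell (7,1): code 0110 → (7.000,1.354)–(8.000,1.991)
cell (7,4): code 1001 → (8.000,4.476)–(7.000,4.338)
cell (8,1): code 0010 → (8.000,1.991)–(8.011,2.000)
cell (8,2): code 0011 → (8.011,2.000)–(8.702,3.000)
cell (8,3): code 0111 → (8.702,3.000)–(9.000,3.992)
cell (8,4): code 1001 → (9.000,4.006)–(8.000,4.476)
cell (9,3): code 0010 → (9.000,3.992)–(9.003,4.000)
cell (9,4): code 0001 → (9.003,4.000)–(9.000,4.006)
total: 14 segments, chained into 1 closed loop(s), length Σ = 10.681241

segments=14 loops=1 length=10.681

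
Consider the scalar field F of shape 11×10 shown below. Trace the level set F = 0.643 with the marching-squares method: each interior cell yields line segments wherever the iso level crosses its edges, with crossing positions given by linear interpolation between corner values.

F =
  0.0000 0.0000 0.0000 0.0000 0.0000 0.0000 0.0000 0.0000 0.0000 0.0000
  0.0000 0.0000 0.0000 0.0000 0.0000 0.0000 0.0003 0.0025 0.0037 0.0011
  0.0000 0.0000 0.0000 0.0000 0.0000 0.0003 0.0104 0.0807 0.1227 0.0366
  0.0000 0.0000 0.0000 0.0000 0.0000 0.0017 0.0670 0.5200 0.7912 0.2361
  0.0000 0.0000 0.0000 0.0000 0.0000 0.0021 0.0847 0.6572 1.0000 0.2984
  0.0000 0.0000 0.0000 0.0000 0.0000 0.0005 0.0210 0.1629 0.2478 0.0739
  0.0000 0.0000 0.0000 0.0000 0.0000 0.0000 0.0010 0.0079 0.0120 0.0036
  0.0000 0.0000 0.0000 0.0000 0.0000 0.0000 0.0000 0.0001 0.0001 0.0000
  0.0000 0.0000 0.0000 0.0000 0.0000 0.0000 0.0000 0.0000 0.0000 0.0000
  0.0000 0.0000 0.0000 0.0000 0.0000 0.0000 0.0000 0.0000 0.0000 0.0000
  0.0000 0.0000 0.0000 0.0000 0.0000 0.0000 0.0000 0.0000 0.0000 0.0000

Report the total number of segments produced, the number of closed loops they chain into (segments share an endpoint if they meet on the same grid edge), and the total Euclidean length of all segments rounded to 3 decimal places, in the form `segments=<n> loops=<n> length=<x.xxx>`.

cell (2,7): code 0100 → (2.778,8.000)–(3.000,7.454)
cell (2,8): code 1000 → (3.000,8.267)–(2.778,8.000)
cell (3,6): code 0100 → (3.897,7.000)–(4.000,6.975)
cell (3,7): code 1110 → (3.000,7.454)–(3.897,7.000)
cell (3,8): code 1001 → (4.000,8.509)–(3.000,8.267)
cell (4,6): code 0010 → (4.000,6.975)–(4.029,7.000)
cell (4,7): code 0011 → (4.029,7.000)–(4.475,8.000)
cell (4,8): code 0001 → (4.475,8.000)–(4.000,8.509)
total: 8 segments, chained into 1 closed loop(s), length Σ = 4.905372

segments=8 loops=1 length=4.905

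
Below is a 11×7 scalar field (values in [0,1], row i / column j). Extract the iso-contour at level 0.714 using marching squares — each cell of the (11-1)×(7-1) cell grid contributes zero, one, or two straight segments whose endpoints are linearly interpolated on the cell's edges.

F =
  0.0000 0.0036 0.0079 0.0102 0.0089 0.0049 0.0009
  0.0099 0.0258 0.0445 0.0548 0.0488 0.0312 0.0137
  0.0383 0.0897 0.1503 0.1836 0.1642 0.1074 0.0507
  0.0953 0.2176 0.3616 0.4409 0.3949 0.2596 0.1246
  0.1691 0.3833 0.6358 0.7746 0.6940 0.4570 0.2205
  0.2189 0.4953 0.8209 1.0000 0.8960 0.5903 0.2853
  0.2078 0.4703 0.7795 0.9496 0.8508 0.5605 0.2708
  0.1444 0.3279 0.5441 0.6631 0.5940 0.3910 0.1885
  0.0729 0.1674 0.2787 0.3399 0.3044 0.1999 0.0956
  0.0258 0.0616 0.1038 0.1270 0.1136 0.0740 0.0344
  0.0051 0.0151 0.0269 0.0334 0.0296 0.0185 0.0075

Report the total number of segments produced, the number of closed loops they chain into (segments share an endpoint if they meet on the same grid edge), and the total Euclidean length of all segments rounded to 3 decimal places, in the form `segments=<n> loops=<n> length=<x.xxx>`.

cell (3,2): code 0100 → (3.818,3.000)–(4.000,2.563)
cell (3,3): code 1000 → (4.000,3.752)–(3.818,3.000)
cell (4,1): code 0100 → (4.422,2.000)–(5.000,1.672)
cell (4,2): code 1110 → (4.000,2.563)–(4.422,2.000)
cell (4,3): code 1101 → (4.099,4.000)–(4.000,3.752)
cell (4,4): code 1000 → (5.000,4.595)–(4.099,4.000)
cell (5,1): code 0110 → (5.000,1.672)–(6.000,1.788)
cell (5,4): code 1001 → (6.000,4.471)–(5.000,4.595)
cell (6,1): code 0010 → (6.000,1.788)–(6.278,2.000)
cell (6,2): code 0011 → (6.278,2.000)–(6.822,3.000)
cell (6,3): code 0011 → (6.822,3.000)–(6.533,4.000)
cell (6,4): code 0001 → (6.533,4.000)–(6.000,4.471)
total: 12 segments, chained into 1 closed loop(s), length Σ = 9.216862

segments=12 loops=1 length=9.217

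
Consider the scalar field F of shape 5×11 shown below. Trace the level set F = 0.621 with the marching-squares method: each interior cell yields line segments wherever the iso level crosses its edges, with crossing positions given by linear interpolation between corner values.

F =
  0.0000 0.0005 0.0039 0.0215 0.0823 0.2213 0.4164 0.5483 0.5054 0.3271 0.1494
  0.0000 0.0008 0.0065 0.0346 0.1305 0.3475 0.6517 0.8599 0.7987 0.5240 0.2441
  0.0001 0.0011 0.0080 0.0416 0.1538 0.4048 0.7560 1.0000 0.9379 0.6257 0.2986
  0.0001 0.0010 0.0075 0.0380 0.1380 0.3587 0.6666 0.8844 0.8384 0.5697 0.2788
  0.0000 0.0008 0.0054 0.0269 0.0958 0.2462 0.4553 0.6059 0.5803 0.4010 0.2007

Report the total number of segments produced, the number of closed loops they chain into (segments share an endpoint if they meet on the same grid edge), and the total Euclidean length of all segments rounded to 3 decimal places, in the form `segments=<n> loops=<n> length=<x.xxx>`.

cell (0,5): code 0100 → (0.870,6.000)–(1.000,5.899)
cell (0,6): code 1100 → (0.233,7.000)–(0.870,6.000)
cell (0,7): code 1100 → (0.394,8.000)–(0.233,7.000)
cell (0,8): code 1000 → (1.000,8.647)–(0.394,8.000)
cell (1,5): code 0110 → (1.000,5.899)–(2.000,5.616)
cell (1,8): code 1101 → (1.954,9.000)–(1.000,8.647)
cell (1,9): code 1000 → (2.000,9.014)–(1.954,9.000)
cell (2,5): code 0110 → (2.000,5.616)–(3.000,5.852)
cell (2,8): code 1011 → (3.000,8.809)–(2.084,9.000)
cell (2,9): code 0001 → (2.084,9.000)–(2.000,9.014)
cell (3,5): code 0010 → (3.000,5.852)–(3.216,6.000)
cell (3,6): code 0011 → (3.216,6.000)–(3.946,7.000)
cell (3,7): code 0011 → (3.946,7.000)–(3.842,8.000)
cell (3,8): code 0001 → (3.842,8.000)–(3.000,8.809)
total: 14 segments, chained into 1 closed loop(s), length Σ = 11.075737

segments=14 loops=1 length=11.076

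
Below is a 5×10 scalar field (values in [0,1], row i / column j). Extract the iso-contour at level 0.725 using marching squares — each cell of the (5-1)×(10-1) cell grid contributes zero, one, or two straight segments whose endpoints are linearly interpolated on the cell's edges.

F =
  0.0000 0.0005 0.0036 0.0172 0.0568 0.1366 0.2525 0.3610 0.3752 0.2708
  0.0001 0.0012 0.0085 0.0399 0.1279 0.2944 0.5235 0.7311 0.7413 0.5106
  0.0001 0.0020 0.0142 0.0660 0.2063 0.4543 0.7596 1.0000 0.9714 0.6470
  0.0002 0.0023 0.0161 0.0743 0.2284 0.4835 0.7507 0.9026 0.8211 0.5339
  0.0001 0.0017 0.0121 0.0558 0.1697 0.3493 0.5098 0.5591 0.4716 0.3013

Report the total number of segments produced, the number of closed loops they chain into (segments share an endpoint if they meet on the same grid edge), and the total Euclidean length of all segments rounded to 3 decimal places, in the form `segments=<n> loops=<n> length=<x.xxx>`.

cell (0,6): code 0100 → (0.984,7.000)–(1.000,6.971)
cell (0,7): code 1100 → (0.955,8.000)–(0.984,7.000)
cell (0,8): code 1000 → (1.000,8.071)–(0.955,8.000)
cell (1,5): code 0100 → (1.853,6.000)–(2.000,5.887)
cell (1,6): code 1110 → (1.000,6.971)–(1.853,6.000)
cell (1,8): code 1001 → (2.000,8.760)–(1.000,8.071)
cell (2,5): code 0110 → (2.000,5.887)–(3.000,5.904)
cell (2,8): code 1001 → (3.000,8.335)–(2.000,8.760)
cell (3,5): code 0010 → (3.000,5.904)–(3.107,6.000)
cell (3,6): code 0011 → (3.107,6.000)–(3.517,7.000)
cell (3,7): code 0011 → (3.517,7.000)–(3.275,8.000)
cell (3,8): code 0001 → (3.275,8.000)–(3.000,8.335)
total: 12 segments, chained into 1 closed loop(s), length Σ = 8.582872

segments=12 loops=1 length=8.583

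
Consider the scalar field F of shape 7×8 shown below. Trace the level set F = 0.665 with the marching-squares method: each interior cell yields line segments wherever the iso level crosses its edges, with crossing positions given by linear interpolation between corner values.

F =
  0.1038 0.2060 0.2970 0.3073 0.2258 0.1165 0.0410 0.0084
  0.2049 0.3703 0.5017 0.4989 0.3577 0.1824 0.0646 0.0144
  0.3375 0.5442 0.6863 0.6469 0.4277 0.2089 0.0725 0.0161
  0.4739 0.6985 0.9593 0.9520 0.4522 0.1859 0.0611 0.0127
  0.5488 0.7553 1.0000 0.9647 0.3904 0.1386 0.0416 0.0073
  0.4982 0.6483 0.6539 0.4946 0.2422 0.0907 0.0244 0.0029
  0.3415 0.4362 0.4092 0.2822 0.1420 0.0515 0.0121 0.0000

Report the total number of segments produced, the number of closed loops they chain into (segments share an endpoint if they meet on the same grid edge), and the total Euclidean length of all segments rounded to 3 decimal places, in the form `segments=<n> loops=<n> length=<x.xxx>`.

segments=12 loops=1 length=9.604

cell (1,1): code 0100 → (1.885,2.000)–(2.000,1.850)
cell (1,2): code 1000 → (2.000,2.541)–(1.885,2.000)
cell (2,0): code 0100 → (2.783,1.000)–(3.000,0.851)
cell (2,1): code 1110 → (2.000,1.850)–(2.783,1.000)
cell (2,2): code 1101 → (2.059,3.000)–(2.000,2.541)
cell (2,3): code 1000 → (3.000,3.574)–(2.059,3.000)
cell (3,0): code 0110 → (3.000,0.851)–(4.000,0.563)
cell (3,3): code 1001 → (4.000,3.522)–(3.000,3.574)
cell (4,0): code 0010 → (4.000,0.563)–(4.844,1.000)
cell (4,1): code 0011 → (4.844,1.000)–(4.968,2.000)
cell (4,2): code 0011 → (4.968,2.000)–(4.638,3.000)
cell (4,3): code 0001 → (4.638,3.000)–(4.000,3.522)
total: 12 segments, chained into 1 closed loop(s), length Σ = 9.603579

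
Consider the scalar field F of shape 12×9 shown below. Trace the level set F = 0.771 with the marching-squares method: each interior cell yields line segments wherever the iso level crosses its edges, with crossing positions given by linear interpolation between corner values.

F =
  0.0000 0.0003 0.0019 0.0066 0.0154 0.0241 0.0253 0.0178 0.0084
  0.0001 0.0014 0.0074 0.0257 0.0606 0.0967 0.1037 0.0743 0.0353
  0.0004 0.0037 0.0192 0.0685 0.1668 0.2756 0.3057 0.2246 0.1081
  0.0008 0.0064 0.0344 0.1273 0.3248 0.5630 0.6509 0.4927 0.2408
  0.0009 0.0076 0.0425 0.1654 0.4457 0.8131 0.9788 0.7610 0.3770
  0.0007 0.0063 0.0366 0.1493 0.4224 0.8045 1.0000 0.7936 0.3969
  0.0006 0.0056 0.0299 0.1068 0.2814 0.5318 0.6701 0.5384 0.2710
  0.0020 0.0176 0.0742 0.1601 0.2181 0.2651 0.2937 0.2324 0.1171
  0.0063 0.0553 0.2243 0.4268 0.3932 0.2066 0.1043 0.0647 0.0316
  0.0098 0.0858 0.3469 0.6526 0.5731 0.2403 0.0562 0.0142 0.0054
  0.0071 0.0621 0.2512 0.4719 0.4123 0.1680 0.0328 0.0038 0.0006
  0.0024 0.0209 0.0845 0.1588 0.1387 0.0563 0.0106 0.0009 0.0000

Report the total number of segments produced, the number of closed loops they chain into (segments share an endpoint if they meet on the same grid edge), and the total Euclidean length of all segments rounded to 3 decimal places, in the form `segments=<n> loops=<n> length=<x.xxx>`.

segments=10 loops=1 length=7.035

cell (3,4): code 0100 → (3.832,5.000)–(4.000,4.885)
cell (3,5): code 1100 → (3.366,6.000)–(3.832,5.000)
cell (3,6): code 1000 → (4.000,6.954)–(3.366,6.000)
cell (4,4): code 0110 → (4.000,4.885)–(5.000,4.912)
cell (4,6): code 1101 → (4.307,7.000)–(4.000,6.954)
cell (4,7): code 1000 → (5.000,7.057)–(4.307,7.000)
cell (5,4): code 0010 → (5.000,4.912)–(5.123,5.000)
cell (5,5): code 0011 → (5.123,5.000)–(5.694,6.000)
cell (5,6): code 0011 → (5.694,6.000)–(5.089,7.000)
cell (5,7): code 0001 → (5.089,7.000)–(5.000,7.057)
total: 10 segments, chained into 1 closed loop(s), length Σ = 7.035112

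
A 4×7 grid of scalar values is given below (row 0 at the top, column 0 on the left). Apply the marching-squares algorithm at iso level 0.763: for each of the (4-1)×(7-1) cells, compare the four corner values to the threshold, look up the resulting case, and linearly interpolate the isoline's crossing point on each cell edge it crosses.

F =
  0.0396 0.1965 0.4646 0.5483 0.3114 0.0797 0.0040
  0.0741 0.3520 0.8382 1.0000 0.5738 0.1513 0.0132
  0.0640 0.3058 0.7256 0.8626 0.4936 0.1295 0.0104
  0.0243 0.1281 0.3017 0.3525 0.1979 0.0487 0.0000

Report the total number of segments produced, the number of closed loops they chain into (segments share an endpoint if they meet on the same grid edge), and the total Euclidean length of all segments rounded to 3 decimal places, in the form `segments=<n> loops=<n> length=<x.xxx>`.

segments=8 loops=1 length=5.311

cell (0,1): code 0100 → (0.799,2.000)–(1.000,1.845)
cell (0,2): code 1100 → (0.475,3.000)–(0.799,2.000)
cell (0,3): code 1000 → (1.000,3.556)–(0.475,3.000)
cell (1,1): code 0010 → (1.000,1.845)–(1.668,2.000)
cell (1,2): code 0111 → (1.668,2.000)–(2.000,2.273)
cell (1,3): code 1001 → (2.000,3.270)–(1.000,3.556)
cell (2,2): code 0010 → (2.000,2.273)–(2.195,3.000)
cell (2,3): code 0001 → (2.195,3.000)–(2.000,3.270)
total: 8 segments, chained into 1 closed loop(s), length Σ = 5.310890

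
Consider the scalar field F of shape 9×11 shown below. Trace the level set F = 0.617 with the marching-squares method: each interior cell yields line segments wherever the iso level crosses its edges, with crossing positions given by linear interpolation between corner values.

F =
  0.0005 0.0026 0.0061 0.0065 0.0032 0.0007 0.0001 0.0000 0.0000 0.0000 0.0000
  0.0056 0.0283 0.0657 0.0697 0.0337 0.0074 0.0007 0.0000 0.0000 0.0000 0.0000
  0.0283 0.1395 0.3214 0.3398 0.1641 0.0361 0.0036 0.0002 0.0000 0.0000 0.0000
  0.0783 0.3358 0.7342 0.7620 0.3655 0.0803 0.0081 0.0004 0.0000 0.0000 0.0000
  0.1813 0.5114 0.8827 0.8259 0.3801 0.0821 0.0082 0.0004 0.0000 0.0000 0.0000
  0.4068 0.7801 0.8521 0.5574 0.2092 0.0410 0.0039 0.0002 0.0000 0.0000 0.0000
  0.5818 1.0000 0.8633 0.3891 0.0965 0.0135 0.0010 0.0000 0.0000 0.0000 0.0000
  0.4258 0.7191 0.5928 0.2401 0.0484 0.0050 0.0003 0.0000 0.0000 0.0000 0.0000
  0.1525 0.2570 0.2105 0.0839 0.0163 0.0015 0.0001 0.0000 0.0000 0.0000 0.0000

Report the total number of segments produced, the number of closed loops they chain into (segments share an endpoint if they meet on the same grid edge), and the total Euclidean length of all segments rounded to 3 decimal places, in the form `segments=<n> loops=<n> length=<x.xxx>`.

cell (2,1): code 0100 → (2.716,2.000)–(3.000,1.706)
cell (2,2): code 1100 → (2.657,3.000)–(2.716,2.000)
cell (2,3): code 1000 → (3.000,3.366)–(2.657,3.000)
cell (3,1): code 0110 → (3.000,1.706)–(4.000,1.284)
cell (3,3): code 1001 → (4.000,3.469)–(3.000,3.366)
cell (4,0): code 0100 → (4.393,1.000)–(5.000,0.563)
cell (4,1): code 1110 → (4.000,1.284)–(4.393,1.000)
cell (4,2): code 1011 → (5.000,2.798)–(4.778,3.000)
cell (4,3): code 0001 → (4.778,3.000)–(4.000,3.469)
cell (5,0): code 0110 → (5.000,0.563)–(6.000,0.084)
cell (5,2): code 1001 → (6.000,2.519)–(5.000,2.798)
cell (6,0): code 0110 → (6.000,0.084)–(7.000,0.652)
cell (6,1): code 1011 → (7.000,1.808)–(6.911,2.000)
cell (6,2): code 0001 → (6.911,2.000)–(6.000,2.519)
cell (7,0): code 0010 → (7.000,0.652)–(7.221,1.000)
cell (7,1): code 0001 → (7.221,1.000)–(7.000,1.808)
total: 16 segments, chained into 1 closed loop(s), length Σ = 12.251056

segments=16 loops=1 length=12.251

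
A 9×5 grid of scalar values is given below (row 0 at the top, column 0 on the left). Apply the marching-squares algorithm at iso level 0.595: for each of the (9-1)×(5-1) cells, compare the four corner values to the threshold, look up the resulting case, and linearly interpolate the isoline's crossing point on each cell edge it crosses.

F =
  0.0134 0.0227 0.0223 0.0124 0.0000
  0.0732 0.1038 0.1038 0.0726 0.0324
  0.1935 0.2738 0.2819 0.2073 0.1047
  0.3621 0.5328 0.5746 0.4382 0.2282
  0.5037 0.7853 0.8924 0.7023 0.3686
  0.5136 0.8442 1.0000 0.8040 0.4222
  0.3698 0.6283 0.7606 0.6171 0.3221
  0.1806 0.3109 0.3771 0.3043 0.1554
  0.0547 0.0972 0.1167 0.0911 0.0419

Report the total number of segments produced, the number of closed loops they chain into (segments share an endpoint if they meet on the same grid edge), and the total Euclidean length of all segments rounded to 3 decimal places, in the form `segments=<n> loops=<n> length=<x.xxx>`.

cell (3,0): code 0100 → (3.246,1.000)–(4.000,0.324)
cell (3,1): code 1100 → (3.064,2.000)–(3.246,1.000)
cell (3,2): code 1100 → (3.594,3.000)–(3.064,2.000)
cell (3,3): code 1000 → (4.000,3.322)–(3.594,3.000)
cell (4,0): code 0110 → (4.000,0.324)–(5.000,0.246)
cell (4,3): code 1001 → (5.000,3.547)–(4.000,3.322)
cell (5,0): code 0110 → (5.000,0.246)–(6.000,0.871)
cell (5,3): code 1001 → (6.000,3.075)–(5.000,3.547)
cell (6,0): code 0010 → (6.000,0.871)–(6.105,1.000)
cell (6,1): code 0011 → (6.105,1.000)–(6.432,2.000)
cell (6,2): code 0011 → (6.432,2.000)–(6.071,3.000)
cell (6,3): code 0001 → (6.071,3.000)–(6.000,3.075)
total: 12 segments, chained into 1 closed loop(s), length Σ = 10.376267

segments=12 loops=1 length=10.376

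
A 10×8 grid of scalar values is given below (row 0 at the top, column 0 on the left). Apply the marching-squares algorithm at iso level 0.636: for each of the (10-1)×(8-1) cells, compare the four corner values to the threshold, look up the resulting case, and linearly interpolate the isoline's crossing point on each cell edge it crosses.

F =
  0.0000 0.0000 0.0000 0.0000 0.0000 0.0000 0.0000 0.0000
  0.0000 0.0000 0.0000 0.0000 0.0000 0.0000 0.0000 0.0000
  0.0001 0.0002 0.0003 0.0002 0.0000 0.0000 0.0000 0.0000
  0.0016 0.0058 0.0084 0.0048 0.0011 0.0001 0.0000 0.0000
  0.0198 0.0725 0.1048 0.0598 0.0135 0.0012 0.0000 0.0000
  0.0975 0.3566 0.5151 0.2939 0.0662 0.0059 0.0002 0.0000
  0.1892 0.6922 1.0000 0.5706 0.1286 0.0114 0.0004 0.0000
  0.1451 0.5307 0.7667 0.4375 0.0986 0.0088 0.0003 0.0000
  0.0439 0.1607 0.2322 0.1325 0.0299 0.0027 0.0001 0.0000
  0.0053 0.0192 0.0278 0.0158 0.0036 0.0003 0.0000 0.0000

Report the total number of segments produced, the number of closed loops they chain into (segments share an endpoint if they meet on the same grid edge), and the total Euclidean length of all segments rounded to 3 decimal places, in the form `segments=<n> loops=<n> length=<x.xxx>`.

cell (5,0): code 0100 → (5.833,1.000)–(6.000,0.888)
cell (5,1): code 1100 → (5.249,2.000)–(5.833,1.000)
cell (5,2): code 1000 → (6.000,2.848)–(5.249,2.000)
cell (6,0): code 0010 → (6.000,0.888)–(6.348,1.000)
cell (6,1): code 0111 → (6.348,1.000)–(7.000,1.446)
cell (6,2): code 1001 → (7.000,2.397)–(6.000,2.848)
cell (7,1): code 0010 → (7.000,1.446)–(7.245,2.000)
cell (7,2): code 0001 → (7.245,2.000)–(7.000,2.397)
total: 8 segments, chained into 1 closed loop(s), length Σ = 5.815339

segments=8 loops=1 length=5.815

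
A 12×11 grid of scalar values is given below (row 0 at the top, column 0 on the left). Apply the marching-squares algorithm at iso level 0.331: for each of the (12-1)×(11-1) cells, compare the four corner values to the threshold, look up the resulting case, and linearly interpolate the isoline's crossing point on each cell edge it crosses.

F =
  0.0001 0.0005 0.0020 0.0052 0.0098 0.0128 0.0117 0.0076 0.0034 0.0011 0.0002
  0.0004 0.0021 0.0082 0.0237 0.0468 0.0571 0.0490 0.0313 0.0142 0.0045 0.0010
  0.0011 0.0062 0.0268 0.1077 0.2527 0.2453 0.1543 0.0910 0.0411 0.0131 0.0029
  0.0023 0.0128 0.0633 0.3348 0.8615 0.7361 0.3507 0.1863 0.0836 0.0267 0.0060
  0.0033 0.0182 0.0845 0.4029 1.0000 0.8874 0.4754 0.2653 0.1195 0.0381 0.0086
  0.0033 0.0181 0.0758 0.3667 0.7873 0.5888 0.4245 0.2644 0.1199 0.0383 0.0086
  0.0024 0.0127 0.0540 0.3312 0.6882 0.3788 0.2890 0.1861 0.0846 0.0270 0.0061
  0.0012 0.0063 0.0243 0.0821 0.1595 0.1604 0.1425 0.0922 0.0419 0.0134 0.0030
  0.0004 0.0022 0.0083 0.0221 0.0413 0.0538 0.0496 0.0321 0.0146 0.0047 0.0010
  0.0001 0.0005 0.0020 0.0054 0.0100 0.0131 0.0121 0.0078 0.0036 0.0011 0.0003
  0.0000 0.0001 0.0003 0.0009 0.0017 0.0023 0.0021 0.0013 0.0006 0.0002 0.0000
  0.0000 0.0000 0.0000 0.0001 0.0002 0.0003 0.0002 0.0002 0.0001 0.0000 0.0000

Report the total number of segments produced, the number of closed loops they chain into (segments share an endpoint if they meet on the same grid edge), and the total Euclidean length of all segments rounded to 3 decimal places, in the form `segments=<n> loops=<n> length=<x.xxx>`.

cell (2,2): code 0100 → (2.983,3.000)–(3.000,2.986)
cell (2,3): code 1100 → (2.129,4.000)–(2.983,3.000)
cell (2,4): code 1100 → (2.175,5.000)–(2.129,4.000)
cell (2,5): code 1100 → (2.900,6.000)–(2.175,5.000)
cell (2,6): code 1000 → (3.000,6.120)–(2.900,6.000)
cell (3,2): code 0110 → (3.000,2.986)–(4.000,2.774)
cell (3,6): code 1001 → (4.000,6.687)–(3.000,6.120)
cell (4,2): code 0110 → (4.000,2.774)–(5.000,2.877)
cell (4,6): code 1001 → (5.000,6.584)–(4.000,6.687)
cell (5,2): code 0110 → (5.000,2.877)–(6.000,2.999)
cell (5,5): code 1011 → (6.000,5.532)–(5.690,6.000)
cell (5,6): code 0001 → (5.690,6.000)–(5.000,6.584)
cell (6,2): code 0010 → (6.000,2.999)–(6.001,3.000)
cell (6,3): code 0011 → (6.001,3.000)–(6.676,4.000)
cell (6,4): code 0011 → (6.676,4.000)–(6.219,5.000)
cell (6,5): code 0001 → (6.219,5.000)–(6.000,5.532)
total: 16 segments, chained into 1 closed loop(s), length Σ = 13.267294

segments=16 loops=1 length=13.267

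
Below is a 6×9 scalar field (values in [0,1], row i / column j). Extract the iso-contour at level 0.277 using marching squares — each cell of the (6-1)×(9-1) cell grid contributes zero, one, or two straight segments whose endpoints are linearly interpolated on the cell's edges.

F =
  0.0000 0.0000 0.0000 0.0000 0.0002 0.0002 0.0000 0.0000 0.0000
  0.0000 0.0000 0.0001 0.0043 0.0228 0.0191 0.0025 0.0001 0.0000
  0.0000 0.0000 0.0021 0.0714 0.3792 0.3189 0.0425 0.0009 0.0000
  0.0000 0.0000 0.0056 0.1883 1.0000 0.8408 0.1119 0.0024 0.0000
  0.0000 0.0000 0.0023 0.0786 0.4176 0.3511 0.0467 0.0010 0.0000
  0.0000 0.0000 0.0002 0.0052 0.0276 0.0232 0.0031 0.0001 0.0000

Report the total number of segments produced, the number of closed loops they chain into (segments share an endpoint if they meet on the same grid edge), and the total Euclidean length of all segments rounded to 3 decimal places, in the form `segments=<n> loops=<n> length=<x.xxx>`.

segments=10 loops=1 length=8.109

cell (1,3): code 0100 → (1.713,4.000)–(2.000,3.668)
cell (1,4): code 1100 → (1.860,5.000)–(1.713,4.000)
cell (1,5): code 1000 → (2.000,5.152)–(1.860,5.000)
cell (2,3): code 0110 → (2.000,3.668)–(3.000,3.109)
cell (2,5): code 1001 → (3.000,5.773)–(2.000,5.152)
cell (3,3): code 0110 → (3.000,3.109)–(4.000,3.585)
cell (3,5): code 1001 → (4.000,5.243)–(3.000,5.773)
cell (4,3): code 0010 → (4.000,3.585)–(4.361,4.000)
cell (4,4): code 0011 → (4.361,4.000)–(4.226,5.000)
cell (4,5): code 0001 → (4.226,5.000)–(4.000,5.243)
total: 10 segments, chained into 1 closed loop(s), length Σ = 8.108739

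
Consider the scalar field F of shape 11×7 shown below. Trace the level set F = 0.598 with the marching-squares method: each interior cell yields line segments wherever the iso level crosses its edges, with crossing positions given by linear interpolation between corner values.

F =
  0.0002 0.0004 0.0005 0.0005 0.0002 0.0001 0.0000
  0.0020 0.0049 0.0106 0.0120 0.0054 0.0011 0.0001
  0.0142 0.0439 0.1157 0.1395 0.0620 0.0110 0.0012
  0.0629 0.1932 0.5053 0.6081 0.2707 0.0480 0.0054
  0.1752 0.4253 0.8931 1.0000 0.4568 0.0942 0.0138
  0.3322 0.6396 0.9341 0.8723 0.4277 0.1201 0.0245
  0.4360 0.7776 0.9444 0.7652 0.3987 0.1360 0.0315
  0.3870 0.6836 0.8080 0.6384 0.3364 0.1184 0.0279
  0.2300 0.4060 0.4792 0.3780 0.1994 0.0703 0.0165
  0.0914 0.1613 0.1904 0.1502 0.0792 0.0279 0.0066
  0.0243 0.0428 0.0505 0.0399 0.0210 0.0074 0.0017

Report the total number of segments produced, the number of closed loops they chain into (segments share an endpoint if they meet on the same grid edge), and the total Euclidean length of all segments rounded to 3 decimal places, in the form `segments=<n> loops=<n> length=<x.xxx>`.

segments=16 loops=1 length=12.372

cell (2,2): code 0100 → (2.978,3.000)–(3.000,2.902)
cell (2,3): code 1000 → (3.000,3.030)–(2.978,3.000)
cell (3,1): code 0100 → (3.239,2.000)–(4.000,1.369)
cell (3,2): code 1110 → (3.000,2.902)–(3.239,2.000)
cell (3,3): code 1001 → (4.000,3.740)–(3.000,3.030)
cell (4,0): code 0100 → (4.806,1.000)–(5.000,0.865)
cell (4,1): code 1110 → (4.000,1.369)–(4.806,1.000)
cell (4,3): code 1001 → (5.000,3.617)–(4.000,3.740)
cell (5,0): code 0110 → (5.000,0.865)–(6.000,0.474)
cell (5,3): code 1001 → (6.000,3.456)–(5.000,3.617)
cell (6,0): code 0110 → (6.000,0.474)–(7.000,0.711)
cell (6,3): code 1001 → (7.000,3.134)–(6.000,3.456)
cell (7,0): code 0010 → (7.000,0.711)–(7.308,1.000)
cell (7,1): code 0011 → (7.308,1.000)–(7.639,2.000)
cell (7,2): code 0011 → (7.639,2.000)–(7.155,3.000)
cell (7,3): code 0001 → (7.155,3.000)–(7.000,3.134)
total: 16 segments, chained into 1 closed loop(s), length Σ = 12.371797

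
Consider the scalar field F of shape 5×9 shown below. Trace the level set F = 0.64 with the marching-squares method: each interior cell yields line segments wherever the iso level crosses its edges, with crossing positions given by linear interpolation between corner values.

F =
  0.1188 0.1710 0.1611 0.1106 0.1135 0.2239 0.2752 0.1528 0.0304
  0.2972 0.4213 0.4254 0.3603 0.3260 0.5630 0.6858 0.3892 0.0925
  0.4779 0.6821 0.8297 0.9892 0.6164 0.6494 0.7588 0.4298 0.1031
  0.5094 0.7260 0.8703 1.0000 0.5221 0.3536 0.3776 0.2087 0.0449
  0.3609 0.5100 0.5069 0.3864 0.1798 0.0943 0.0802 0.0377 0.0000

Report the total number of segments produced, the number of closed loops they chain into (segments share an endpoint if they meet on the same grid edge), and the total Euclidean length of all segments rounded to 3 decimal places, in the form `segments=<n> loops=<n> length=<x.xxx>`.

cell (0,5): code 0100 → (0.888,6.000)–(1.000,5.627)
cell (0,6): code 1000 → (1.000,6.154)–(0.888,6.000)
cell (1,0): code 0100 → (1.839,1.000)–(2.000,0.794)
cell (1,1): code 1100 → (1.531,2.000)–(1.839,1.000)
cell (1,2): code 1100 → (1.445,3.000)–(1.531,2.000)
cell (1,3): code 1000 → (2.000,3.937)–(1.445,3.000)
cell (1,4): code 0100 → (1.891,5.000)–(2.000,4.715)
cell (1,5): code 1110 → (1.000,5.627)–(1.891,5.000)
cell (1,6): code 1001 → (2.000,6.361)–(1.000,6.154)
cell (2,0): code 0110 → (2.000,0.794)–(3.000,0.603)
cell (2,3): code 1001 → (3.000,3.753)–(2.000,3.937)
cell (2,4): code 0010 → (2.000,4.715)–(2.032,5.000)
cell (2,5): code 0011 → (2.032,5.000)–(2.312,6.000)
cell (2,6): code 0001 → (2.312,6.000)–(2.000,6.361)
cell (3,0): code 0010 → (3.000,0.603)–(3.398,1.000)
cell (3,1): code 0011 → (3.398,1.000)–(3.634,2.000)
cell (3,2): code 0011 → (3.634,2.000)–(3.587,3.000)
cell (3,3): code 0001 → (3.587,3.000)–(3.000,3.753)
total: 18 segments, chained into 2 closed loop(s), length Σ = 13.778597

segments=18 loops=2 length=13.779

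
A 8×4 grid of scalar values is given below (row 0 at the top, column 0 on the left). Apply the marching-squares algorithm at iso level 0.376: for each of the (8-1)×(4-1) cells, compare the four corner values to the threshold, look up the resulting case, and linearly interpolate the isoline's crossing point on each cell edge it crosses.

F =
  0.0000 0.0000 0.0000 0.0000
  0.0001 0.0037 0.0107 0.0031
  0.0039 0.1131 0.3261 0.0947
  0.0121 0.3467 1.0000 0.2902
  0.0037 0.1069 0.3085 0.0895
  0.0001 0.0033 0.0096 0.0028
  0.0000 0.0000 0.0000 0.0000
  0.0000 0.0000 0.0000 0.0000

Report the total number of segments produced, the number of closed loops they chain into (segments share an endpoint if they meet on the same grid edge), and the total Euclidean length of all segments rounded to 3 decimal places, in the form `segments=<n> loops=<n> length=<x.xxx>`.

segments=4 loops=1 length=5.181

cell (2,1): code 0100 → (2.074,2.000)–(3.000,1.045)
cell (2,2): code 1000 → (3.000,2.879)–(2.074,2.000)
cell (3,1): code 0010 → (3.000,1.045)–(3.902,2.000)
cell (3,2): code 0001 → (3.902,2.000)–(3.000,2.879)
total: 4 segments, chained into 1 closed loop(s), length Σ = 5.180941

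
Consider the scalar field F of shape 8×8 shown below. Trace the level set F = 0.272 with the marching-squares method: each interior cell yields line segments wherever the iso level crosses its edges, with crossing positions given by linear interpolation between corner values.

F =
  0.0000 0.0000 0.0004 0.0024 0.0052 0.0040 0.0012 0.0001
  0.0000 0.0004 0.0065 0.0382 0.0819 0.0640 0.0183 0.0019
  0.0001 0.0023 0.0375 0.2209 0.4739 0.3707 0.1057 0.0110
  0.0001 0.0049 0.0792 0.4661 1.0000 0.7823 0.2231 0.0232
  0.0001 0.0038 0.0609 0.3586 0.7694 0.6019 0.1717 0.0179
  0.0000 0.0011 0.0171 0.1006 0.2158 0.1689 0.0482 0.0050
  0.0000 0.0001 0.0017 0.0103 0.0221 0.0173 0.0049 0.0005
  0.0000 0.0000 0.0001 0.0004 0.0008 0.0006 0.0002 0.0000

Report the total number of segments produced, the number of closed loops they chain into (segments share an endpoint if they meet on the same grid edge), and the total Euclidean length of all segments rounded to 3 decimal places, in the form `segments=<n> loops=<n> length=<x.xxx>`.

segments=12 loops=1 length=10.539

cell (1,3): code 0100 → (1.485,4.000)–(2.000,3.202)
cell (1,4): code 1100 → (1.678,5.000)–(1.485,4.000)
cell (1,5): code 1000 → (2.000,5.372)–(1.678,5.000)
cell (2,2): code 0100 → (2.208,3.000)–(3.000,2.498)
cell (2,3): code 1110 → (2.000,3.202)–(2.208,3.000)
cell (2,5): code 1001 → (3.000,5.913)–(2.000,5.372)
cell (3,2): code 0110 → (3.000,2.498)–(4.000,2.709)
cell (3,5): code 1001 → (4.000,5.767)–(3.000,5.913)
cell (4,2): code 0010 → (4.000,2.709)–(4.336,3.000)
cell (4,3): code 0011 → (4.336,3.000)–(4.898,4.000)
cell (4,4): code 0011 → (4.898,4.000)–(4.762,5.000)
cell (4,5): code 0001 → (4.762,5.000)–(4.000,5.767)
total: 12 segments, chained into 1 closed loop(s), length Σ = 10.538943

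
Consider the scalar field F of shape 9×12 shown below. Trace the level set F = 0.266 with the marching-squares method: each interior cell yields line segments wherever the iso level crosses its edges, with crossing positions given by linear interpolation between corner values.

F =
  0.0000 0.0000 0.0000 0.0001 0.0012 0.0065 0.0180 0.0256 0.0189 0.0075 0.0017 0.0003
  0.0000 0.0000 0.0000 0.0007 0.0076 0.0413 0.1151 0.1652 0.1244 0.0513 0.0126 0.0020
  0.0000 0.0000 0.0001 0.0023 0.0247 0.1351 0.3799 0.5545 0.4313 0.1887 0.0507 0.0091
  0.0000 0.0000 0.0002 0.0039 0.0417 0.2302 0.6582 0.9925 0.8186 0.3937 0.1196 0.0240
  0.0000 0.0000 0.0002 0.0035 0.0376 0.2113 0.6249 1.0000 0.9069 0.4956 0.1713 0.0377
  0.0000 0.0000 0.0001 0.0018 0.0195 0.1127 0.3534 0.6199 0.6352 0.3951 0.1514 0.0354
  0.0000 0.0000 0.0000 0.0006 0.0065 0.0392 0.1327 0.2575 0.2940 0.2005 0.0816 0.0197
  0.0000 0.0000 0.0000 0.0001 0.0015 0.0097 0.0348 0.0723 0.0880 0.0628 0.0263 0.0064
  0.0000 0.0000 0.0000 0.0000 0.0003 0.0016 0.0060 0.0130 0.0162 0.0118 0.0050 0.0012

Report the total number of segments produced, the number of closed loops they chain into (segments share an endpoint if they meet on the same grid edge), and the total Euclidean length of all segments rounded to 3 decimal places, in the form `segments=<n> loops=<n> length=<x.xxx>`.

cell (1,5): code 0100 → (1.570,6.000)–(2.000,5.535)
cell (1,6): code 1100 → (1.259,7.000)–(1.570,6.000)
cell (1,7): code 1100 → (1.461,8.000)–(1.259,7.000)
cell (1,8): code 1000 → (2.000,8.681)–(1.461,8.000)
cell (2,5): code 0110 → (2.000,5.535)–(3.000,5.084)
cell (2,8): code 1101 → (2.377,9.000)–(2.000,8.681)
cell (2,9): code 1000 → (3.000,9.466)–(2.377,9.000)
cell (3,5): code 0110 → (3.000,5.084)–(4.000,5.132)
cell (3,9): code 1001 → (4.000,9.708)–(3.000,9.466)
cell (4,5): code 0110 → (4.000,5.132)–(5.000,5.637)
cell (4,9): code 1001 → (5.000,9.530)–(4.000,9.708)
cell (5,5): code 0010 → (5.000,5.637)–(5.396,6.000)
cell (5,6): code 0011 → (5.396,6.000)–(5.977,7.000)
cell (5,7): code 0111 → (5.977,7.000)–(6.000,7.233)
cell (5,8): code 1011 → (6.000,8.299)–(5.663,9.000)
cell (5,9): code 0001 → (5.663,9.000)–(5.000,9.530)
cell (6,7): code 0010 → (6.000,7.233)–(6.136,8.000)
cell (6,8): code 0001 → (6.136,8.000)–(6.000,8.299)
total: 18 segments, chained into 1 closed loop(s), length Σ = 14.765961

segments=18 loops=1 length=14.766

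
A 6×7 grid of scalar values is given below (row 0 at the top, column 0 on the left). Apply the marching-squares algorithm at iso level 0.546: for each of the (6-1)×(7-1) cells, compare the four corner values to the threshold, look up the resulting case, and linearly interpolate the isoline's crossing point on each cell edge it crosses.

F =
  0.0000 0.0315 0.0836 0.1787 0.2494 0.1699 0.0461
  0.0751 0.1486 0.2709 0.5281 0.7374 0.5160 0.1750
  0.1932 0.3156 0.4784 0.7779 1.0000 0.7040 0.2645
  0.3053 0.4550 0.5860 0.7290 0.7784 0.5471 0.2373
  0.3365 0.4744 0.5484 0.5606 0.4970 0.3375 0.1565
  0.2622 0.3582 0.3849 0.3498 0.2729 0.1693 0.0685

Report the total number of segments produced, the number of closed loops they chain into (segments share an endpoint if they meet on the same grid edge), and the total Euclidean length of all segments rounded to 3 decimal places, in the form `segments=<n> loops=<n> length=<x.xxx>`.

segments=16 loops=1 length=11.002

cell (0,3): code 0100 → (0.608,4.000)–(1.000,3.086)
cell (0,4): code 1000 → (1.000,4.864)–(0.608,4.000)
cell (1,2): code 0100 → (1.072,3.000)–(2.000,2.226)
cell (1,3): code 1110 → (1.000,3.086)–(1.072,3.000)
cell (1,4): code 1101 → (1.160,5.000)–(1.000,4.864)
cell (1,5): code 1000 → (2.000,5.359)–(1.160,5.000)
cell (2,1): code 0100 → (2.628,2.000)–(3.000,1.695)
cell (2,2): code 1110 → (2.000,2.226)–(2.628,2.000)
cell (2,5): code 1001 → (3.000,5.004)–(2.000,5.359)
cell (3,1): code 0110 → (3.000,1.695)–(4.000,1.968)
cell (3,3): code 1011 → (4.000,3.230)–(3.826,4.000)
cell (3,4): code 0011 → (3.826,4.000)–(3.005,5.000)
cell (3,5): code 0001 → (3.005,5.000)–(3.000,5.004)
cell (4,1): code 0010 → (4.000,1.968)–(4.015,2.000)
cell (4,2): code 0011 → (4.015,2.000)–(4.069,3.000)
cell (4,3): code 0001 → (4.069,3.000)–(4.000,3.230)
total: 16 segments, chained into 1 closed loop(s), length Σ = 11.001572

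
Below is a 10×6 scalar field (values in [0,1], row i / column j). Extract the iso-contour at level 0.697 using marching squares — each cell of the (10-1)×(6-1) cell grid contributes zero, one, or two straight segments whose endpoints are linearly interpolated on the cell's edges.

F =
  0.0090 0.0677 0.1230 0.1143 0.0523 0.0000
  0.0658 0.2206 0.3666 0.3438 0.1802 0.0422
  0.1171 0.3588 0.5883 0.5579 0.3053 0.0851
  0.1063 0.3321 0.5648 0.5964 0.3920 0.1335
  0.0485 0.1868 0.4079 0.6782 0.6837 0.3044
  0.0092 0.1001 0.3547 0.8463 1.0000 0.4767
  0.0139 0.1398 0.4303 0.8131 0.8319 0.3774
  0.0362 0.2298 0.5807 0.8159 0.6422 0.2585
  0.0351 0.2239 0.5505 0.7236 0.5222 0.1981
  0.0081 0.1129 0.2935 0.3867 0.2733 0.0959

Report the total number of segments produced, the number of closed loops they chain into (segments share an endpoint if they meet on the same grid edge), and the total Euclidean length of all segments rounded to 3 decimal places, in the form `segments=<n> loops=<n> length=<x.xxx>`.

cell (4,2): code 0100 → (4.112,3.000)–(5.000,2.696)
cell (4,3): code 1100 → (4.042,4.000)–(4.112,3.000)
cell (4,4): code 1000 → (5.000,4.579)–(4.042,4.000)
cell (5,2): code 0110 → (5.000,2.696)–(6.000,2.697)
cell (5,4): code 1001 → (6.000,4.297)–(5.000,4.579)
cell (6,2): code 0110 → (6.000,2.697)–(7.000,2.494)
cell (6,3): code 1011 → (7.000,3.685)–(6.711,4.000)
cell (6,4): code 0001 → (6.711,4.000)–(6.000,4.297)
cell (7,2): code 0110 → (7.000,2.494)–(8.000,2.846)
cell (7,3): code 1001 → (8.000,3.132)–(7.000,3.685)
cell (8,2): code 0010 → (8.000,2.846)–(8.079,3.000)
cell (8,3): code 0001 → (8.079,3.000)–(8.000,3.132)
total: 12 segments, chained into 1 closed loop(s), length Σ = 9.847260

segments=12 loops=1 length=9.847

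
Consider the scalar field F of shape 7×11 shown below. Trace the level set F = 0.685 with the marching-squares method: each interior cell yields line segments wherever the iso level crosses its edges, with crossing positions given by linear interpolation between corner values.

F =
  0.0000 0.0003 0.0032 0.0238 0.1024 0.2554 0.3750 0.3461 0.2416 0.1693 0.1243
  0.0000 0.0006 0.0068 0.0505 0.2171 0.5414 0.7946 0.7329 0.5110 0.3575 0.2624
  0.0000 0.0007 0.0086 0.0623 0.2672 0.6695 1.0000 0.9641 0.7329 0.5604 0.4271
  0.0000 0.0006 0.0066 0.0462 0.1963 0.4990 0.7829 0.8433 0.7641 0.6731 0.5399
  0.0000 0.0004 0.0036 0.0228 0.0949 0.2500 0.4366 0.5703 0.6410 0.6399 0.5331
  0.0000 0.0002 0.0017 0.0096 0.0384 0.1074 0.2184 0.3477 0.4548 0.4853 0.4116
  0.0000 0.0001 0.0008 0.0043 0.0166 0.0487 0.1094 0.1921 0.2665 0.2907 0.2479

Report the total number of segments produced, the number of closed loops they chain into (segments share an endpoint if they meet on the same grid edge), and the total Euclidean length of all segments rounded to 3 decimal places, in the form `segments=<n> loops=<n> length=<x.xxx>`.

cell (0,5): code 0100 → (0.739,6.000)–(1.000,5.567)
cell (0,6): code 1100 → (0.876,7.000)–(0.739,6.000)
cell (0,7): code 1000 → (1.000,7.216)–(0.876,7.000)
cell (1,5): code 0110 → (1.000,5.567)–(2.000,5.047)
cell (1,7): code 1101 → (1.784,8.000)–(1.000,7.216)
cell (1,8): code 1000 → (2.000,8.278)–(1.784,8.000)
cell (2,5): code 0110 → (2.000,5.047)–(3.000,5.655)
cell (2,8): code 1001 → (3.000,8.869)–(2.000,8.278)
cell (3,5): code 0010 → (3.000,5.655)–(3.283,6.000)
cell (3,6): code 0011 → (3.283,6.000)–(3.580,7.000)
cell (3,7): code 0011 → (3.580,7.000)–(3.643,8.000)
cell (3,8): code 0001 → (3.643,8.000)–(3.000,8.869)
total: 12 segments, chained into 1 closed loop(s), length Σ = 10.256067

segments=12 loops=1 length=10.256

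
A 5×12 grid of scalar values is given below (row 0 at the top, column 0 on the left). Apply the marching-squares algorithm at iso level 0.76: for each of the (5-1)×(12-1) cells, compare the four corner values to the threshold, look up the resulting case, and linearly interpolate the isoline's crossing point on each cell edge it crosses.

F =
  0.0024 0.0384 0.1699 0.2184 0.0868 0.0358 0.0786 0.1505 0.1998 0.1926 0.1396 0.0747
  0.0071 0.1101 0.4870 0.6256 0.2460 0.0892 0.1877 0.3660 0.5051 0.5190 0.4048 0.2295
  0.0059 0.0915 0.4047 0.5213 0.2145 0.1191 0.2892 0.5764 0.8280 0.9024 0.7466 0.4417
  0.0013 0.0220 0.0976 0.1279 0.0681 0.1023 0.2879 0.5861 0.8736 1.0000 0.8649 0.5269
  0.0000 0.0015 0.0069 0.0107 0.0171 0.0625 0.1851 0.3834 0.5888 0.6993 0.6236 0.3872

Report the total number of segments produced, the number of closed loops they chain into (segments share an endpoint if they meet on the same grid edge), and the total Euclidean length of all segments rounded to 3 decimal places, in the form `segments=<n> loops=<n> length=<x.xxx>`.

cell (1,7): code 0100 → (1.789,8.000)–(2.000,7.730)
cell (1,8): code 1100 → (1.629,9.000)–(1.789,8.000)
cell (1,9): code 1000 → (2.000,9.914)–(1.629,9.000)
cell (2,7): code 0110 → (2.000,7.730)–(3.000,7.605)
cell (2,9): code 1101 → (2.113,10.000)–(2.000,9.914)
cell (2,10): code 1000 → (3.000,10.310)–(2.113,10.000)
cell (3,7): code 0010 → (3.000,7.605)–(3.399,8.000)
cell (3,8): code 0011 → (3.399,8.000)–(3.798,9.000)
cell (3,9): code 0011 → (3.798,9.000)–(3.435,10.000)
cell (3,10): code 0001 → (3.435,10.000)–(3.000,10.310)
total: 10 segments, chained into 1 closed loop(s), length Σ = 7.667857

segments=10 loops=1 length=7.668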